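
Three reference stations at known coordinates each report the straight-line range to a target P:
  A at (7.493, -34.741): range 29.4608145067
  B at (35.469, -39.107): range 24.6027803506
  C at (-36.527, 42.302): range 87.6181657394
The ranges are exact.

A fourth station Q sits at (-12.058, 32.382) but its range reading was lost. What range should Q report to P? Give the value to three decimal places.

eq1: (x − 7.493)² + (y + 34.741)² = 29.4608145067²
eq2: (x − 35.469)² + (y + 39.107)² = 24.6027803506²
eq3: (x + 36.527)² + (y − 42.302)² = 87.6181657394²
eq3−eq2, eq3−eq1 (x²,y² cancel):
  143.992·x − 162.818·y = 6735.372644
  88.040·x − 154.086·y = 4948.404573
det = 143.992·-154.086 − -162.818·88.040 = -7852.654592
x = (6735.372644·-154.086 − -162.818·4948.404573) / -7852.654592 = 29.561633
y = (143.992·4948.404573 − 6735.372644·88.040) / -7852.654592 = -15.223955
|P − Q| = √((29.561633 − -12.058)² + (-15.223955 − 32.382)²) = 63.233858

63.234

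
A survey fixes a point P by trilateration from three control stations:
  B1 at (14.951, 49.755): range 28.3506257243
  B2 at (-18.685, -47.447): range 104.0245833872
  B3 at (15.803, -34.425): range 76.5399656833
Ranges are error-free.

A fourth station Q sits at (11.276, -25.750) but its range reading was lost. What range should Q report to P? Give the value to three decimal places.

70.172

eq1: (x − 14.951)² + (y − 49.755)² = 28.3506257243²
eq2: (x + 18.685)² + (y + 47.447)² = 104.0245833872²
eq3: (x − 15.803)² + (y + 34.425)² = 76.5399656833²
eq1−eq2, eq1−eq3 (x²,y² cancel):
  -67.272·x − 194.404·y = -10116.101362
  1.704·x − 168.360·y = -6318.885360
det = -67.272·-168.360 − -194.404·1.704 = 11657.178336
x = (-10116.101362·-168.360 − -194.404·-6318.885360) / 11657.178336 = 40.724284
y = (-67.272·-6318.885360 − -10116.101362·1.704) / 11657.178336 = 37.944165
|P − Q| = √((40.724284 − 11.276)² + (37.944165 − -25.750)²) = 70.172274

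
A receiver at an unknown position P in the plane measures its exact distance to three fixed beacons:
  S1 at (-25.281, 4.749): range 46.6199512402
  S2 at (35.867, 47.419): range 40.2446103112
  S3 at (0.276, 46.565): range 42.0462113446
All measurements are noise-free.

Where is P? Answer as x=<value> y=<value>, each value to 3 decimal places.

eq1: (x + 25.281)² + (y − 4.749)² = 46.6199512402²
eq2: (x − 35.867)² + (y − 47.419)² = 40.2446103112²
eq3: (x − 0.276)² + (y − 46.565)² = 42.0462113446²
eq3−eq2, eq3−eq1 (x²,y² cancel):
  71.182·x + 1.708·y = 1514.883078
  -51.114·x − 83.632·y = -1912.229404
det = 71.182·-83.632 − 1.708·-51.114 = -5865.790312
x = (1514.883078·-83.632 − 1.708·-1912.229404) / -5865.790312 = 21.041771
y = (71.182·-1912.229404 − 1514.883078·-51.114) / -5865.790312 = 10.004548

x=21.042 y=10.005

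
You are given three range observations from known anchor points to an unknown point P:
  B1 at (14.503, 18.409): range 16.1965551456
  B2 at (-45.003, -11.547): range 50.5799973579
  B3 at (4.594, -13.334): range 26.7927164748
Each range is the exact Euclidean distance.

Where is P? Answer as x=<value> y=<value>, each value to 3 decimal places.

x=-0.736 y=12.923

eq1: (x − 14.503)² + (y − 18.409)² = 16.1965551456²
eq2: (x + 45.003)² + (y + 11.547)² = 50.5799973579²
eq3: (x − 4.594)² + (y + 13.334)² = 26.7927164748²
eq2−eq1, eq2−eq3 (x²,y² cancel):
  119.012·x + 59.912·y = 686.632806
  99.194·x − 3.574·y = -119.216349
det = 119.012·-3.574 − 59.912·99.194 = -6368.259816
x = (686.632806·-3.574 − 59.912·-119.216349) / -6368.259816 = -0.736224
y = (119.012·-119.216349 − 686.632806·99.194) / -6368.259816 = 12.923158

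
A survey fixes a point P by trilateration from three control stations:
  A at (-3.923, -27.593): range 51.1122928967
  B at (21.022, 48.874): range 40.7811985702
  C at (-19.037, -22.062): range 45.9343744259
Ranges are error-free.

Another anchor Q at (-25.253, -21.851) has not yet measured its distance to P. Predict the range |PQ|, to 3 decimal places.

47.274

eq1: (x + 3.923)² + (y + 27.593)² = 51.1122928967²
eq2: (x − 21.022)² + (y − 48.874)² = 40.7811985702²
eq3: (x + 19.037)² + (y + 22.062)² = 45.9343744259²
eq3−eq1, eq3−eq2 (x²,y² cancel):
  30.228·x − 11.062·y = -574.875366
  80.118·x + 141.872·y = 2428.313744
det = 30.228·141.872 − -11.062·80.118 = 5174.772132
x = (-574.875366·141.872 − -11.062·2428.313744) / 5174.772132 = -10.569878
y = (30.228·2428.313744 − -574.875366·80.118) / 5174.772132 = 23.085255
|P − Q| = √((-10.569878 − -25.253)² + (23.085255 − -21.851)²) = 47.274317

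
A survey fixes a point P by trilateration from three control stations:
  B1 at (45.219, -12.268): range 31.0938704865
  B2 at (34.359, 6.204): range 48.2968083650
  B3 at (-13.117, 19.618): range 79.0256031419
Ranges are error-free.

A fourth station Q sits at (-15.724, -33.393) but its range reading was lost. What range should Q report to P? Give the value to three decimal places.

eq1: (x − 45.219)² + (y + 12.268)² = 31.0938704865²
eq2: (x − 34.359)² + (y − 6.204)² = 48.2968083650²
eq3: (x + 13.117)² + (y − 19.618)² = 79.0256031419²
eq3−eq1, eq3−eq2 (x²,y² cancel):
  116.672·x − 63.772·y = 6916.557342
  94.952·x − 26.828·y = 4574.573138
det = 116.672·-26.828 − -63.772·94.952 = 2925.202528
x = (6916.557342·-26.828 − -63.772·4574.573138) / 2925.202528 = 36.295701
y = (116.672·4574.573138 − 6916.557342·94.952) / 2925.202528 = -42.053962
|P − Q| = √((36.295701 − -15.724)² + (-42.053962 − -33.393)²) = 52.735772

52.736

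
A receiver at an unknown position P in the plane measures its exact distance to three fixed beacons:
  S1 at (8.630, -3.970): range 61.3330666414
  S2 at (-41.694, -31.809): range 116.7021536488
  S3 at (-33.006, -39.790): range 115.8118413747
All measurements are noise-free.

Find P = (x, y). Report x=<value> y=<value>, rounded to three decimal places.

eq1: (x − 8.630)² + (y + 3.970)² = 61.3330666414²
eq2: (x + 41.694)² + (y + 31.809)² = 116.7021536488²
eq3: (x + 33.006)² + (y + 39.790)² = 115.8118413747²
eq2−eq1, eq2−eq3 (x²,y² cancel):
  100.648·x + 55.678·y = 7197.683286
  17.376·x − 15.962·y = 129.448083
det = 100.648·-15.962 − 55.678·17.376 = -2574.004304
x = (7197.683286·-15.962 − 55.678·129.448083) / -2574.004304 = 47.434587
y = (100.648·129.448083 − 7197.683286·17.376) / -2574.004304 = 43.526832

x=47.435 y=43.527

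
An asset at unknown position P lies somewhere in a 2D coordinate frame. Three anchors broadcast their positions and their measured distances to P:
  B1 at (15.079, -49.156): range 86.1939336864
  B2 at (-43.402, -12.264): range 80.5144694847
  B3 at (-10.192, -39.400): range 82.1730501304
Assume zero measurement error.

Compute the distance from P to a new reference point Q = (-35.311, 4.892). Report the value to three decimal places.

eq1: (x − 15.079)² + (y + 49.156)² = 86.1939336864²
eq2: (x + 43.402)² + (y + 12.264)² = 80.5144694847²
eq3: (x + 10.192)² + (y + 39.400)² = 82.1730501304²
eq3−eq2, eq3−eq1 (x²,y² cancel):
  -66.420·x + 54.272·y = 647.732807
  50.542·x − 19.512·y = 310.467676
det = -66.420·-19.512 − 54.272·50.542 = -1447.028384
x = (647.732807·-19.512 − 54.272·310.467676) / -1447.028384 = 20.378497
y = (-66.420·310.467676 − 647.732807·50.542) / -1447.028384 = 36.874864
|P − Q| = √((20.378497 − -35.311)² + (36.874864 − 4.892)²) = 64.220119

64.220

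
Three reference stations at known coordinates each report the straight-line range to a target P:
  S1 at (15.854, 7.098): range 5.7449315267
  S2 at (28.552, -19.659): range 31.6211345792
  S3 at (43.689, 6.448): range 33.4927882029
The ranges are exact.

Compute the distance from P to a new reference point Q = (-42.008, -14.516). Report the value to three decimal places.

eq1: (x − 15.854)² + (y − 7.098)² = 5.7449315267²
eq2: (x − 28.552)² + (y + 19.659)² = 31.6211345792²
eq3: (x − 43.689)² + (y − 6.448)² = 33.4927882029²
eq3−eq1, eq3−eq2 (x²,y² cancel):
  -55.670·x + 1.300·y = -559.811882
  -30.274·x − 52.214·y = -626.741730
det = -55.670·-52.214 − 1.300·-30.274 = 2946.109580
x = (-559.811882·-52.214 − 1.300·-626.741730) / 2946.109580 = 10.198121
y = (-55.670·-626.741730 − -559.811882·-30.274) / 2946.109580 = 6.090394
|P − Q| = √((10.198121 − -42.008)² + (6.090394 − -14.516)²) = 56.125774

56.126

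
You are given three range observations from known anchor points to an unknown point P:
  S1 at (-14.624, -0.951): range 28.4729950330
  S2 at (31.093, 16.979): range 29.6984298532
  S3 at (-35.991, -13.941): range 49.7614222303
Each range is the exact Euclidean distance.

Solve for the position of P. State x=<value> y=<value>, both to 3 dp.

x=13.250 y=-6.762

eq1: (x + 14.624)² + (y + 0.951)² = 28.4729950330²
eq2: (x − 31.093)² + (y − 16.979)² = 29.6984298532²
eq3: (x + 35.991)² + (y + 13.941)² = 49.7614222303²
eq3−eq1, eq3−eq2 (x²,y² cancel):
  42.734·x + 25.980·y = 390.549911
  134.168·x + 61.840·y = 1359.559935
det = 42.734·61.840 − 25.980·134.168 = -843.014080
x = (390.549911·61.840 − 25.980·1359.559935) / -843.014080 = 13.249791
y = (42.734·1359.559935 − 390.549911·134.168) / -843.014080 = -6.761612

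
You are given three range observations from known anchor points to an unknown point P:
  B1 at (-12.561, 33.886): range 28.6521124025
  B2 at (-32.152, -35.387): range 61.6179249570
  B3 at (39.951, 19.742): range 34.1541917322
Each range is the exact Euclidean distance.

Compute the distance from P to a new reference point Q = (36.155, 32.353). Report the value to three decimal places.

eq1: (x + 12.561)² + (y − 33.886)² = 28.6521124025²
eq2: (x + 32.152)² + (y + 35.387)² = 61.6179249570²
eq3: (x − 39.951)² + (y − 19.742)² = 34.1541917322²
eq2−eq3, eq2−eq1 (x²,y² cancel):
  144.206·x + 110.258·y = 2330.097955
  39.182·x + 138.546·y = 1995.873975
det = 144.206·138.546 − 110.258·39.182 = 15659.035520
x = (2330.097955·138.546 − 110.258·1995.873975) / 15659.035520 = 6.562644
y = (144.206·1995.873975 − 2330.097955·39.182) / 15659.035520 = 12.549886
|P − Q| = √((6.562644 − 36.155)² + (12.549886 − 32.353)²) = 35.607174

35.607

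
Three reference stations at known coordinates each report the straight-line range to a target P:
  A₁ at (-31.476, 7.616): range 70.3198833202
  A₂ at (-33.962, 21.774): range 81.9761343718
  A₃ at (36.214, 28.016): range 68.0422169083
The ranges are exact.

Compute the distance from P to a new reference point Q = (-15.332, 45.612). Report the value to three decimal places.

91.839

eq1: (x + 31.476)² + (y − 7.616)² = 70.3198833202²
eq2: (x + 33.962)² + (y − 21.774)² = 81.9761343718²
eq3: (x − 36.214)² + (y − 28.016)² = 68.0422169083²
eq2−eq1, eq2−eq3 (x²,y² cancel):
  4.972·x − 28.316·y = 1196.418128
  140.352·x + 12.484·y = 2559.168857
det = 4.972·12.484 − -28.316·140.352 = 4036.277680
x = (1196.418128·12.484 − -28.316·2559.168857) / 4036.277680 = 21.653988
y = (4.972·2559.168857 − 1196.418128·140.352) / 4036.277680 = -38.450152
|P − Q| = √((21.653988 − -15.332)² + (-38.450152 − 45.612)²) = 91.839037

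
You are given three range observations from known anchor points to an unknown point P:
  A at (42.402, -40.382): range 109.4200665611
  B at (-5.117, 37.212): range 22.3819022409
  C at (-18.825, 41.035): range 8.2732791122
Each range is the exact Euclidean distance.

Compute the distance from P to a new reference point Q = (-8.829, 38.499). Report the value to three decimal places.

18.454

eq1: (x − 42.402)² + (y + 40.382)² = 109.4200665611²
eq2: (x + 5.117)² + (y − 37.212)² = 22.3819022409²
eq3: (x + 18.825)² + (y − 41.035)² = 8.2732791122²
eq3−eq2, eq3−eq1 (x²,y² cancel):
  27.416·x − 7.646·y = -1059.837618
  122.454·x − 162.834·y = -10513.920141
det = 27.416·-162.834 − -7.646·122.454 = -3527.973660
x = (-1059.837618·-162.834 − -7.646·-10513.920141) / -3527.973660 = -26.130627
y = (27.416·-10513.920141 − -1059.837618·122.454) / -3527.973660 = 44.917648
|P − Q| = √((-26.130627 − -8.829)² + (44.917648 − 38.499)²) = 18.453871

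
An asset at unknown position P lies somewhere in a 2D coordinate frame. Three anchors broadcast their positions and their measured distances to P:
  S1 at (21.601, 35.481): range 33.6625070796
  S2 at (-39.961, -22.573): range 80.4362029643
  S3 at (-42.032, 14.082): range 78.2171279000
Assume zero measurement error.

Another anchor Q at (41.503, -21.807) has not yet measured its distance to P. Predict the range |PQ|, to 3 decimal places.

eq1: (x − 21.601)² + (y − 35.481)² = 33.6625070796²
eq2: (x + 39.961)² + (y + 22.573)² = 80.4362029643²
eq3: (x + 42.032)² + (y − 14.082)² = 78.2171279000²
eq3−eq2, eq3−eq1 (x²,y² cancel):
  4.142·x − 73.310·y = -210.633548
  127.266·x + 42.798·y = 4745.267528
det = 4.142·42.798 − -73.310·127.266 = 9507.139776
x = (-210.633548·42.798 − -73.310·4745.267528) / 9507.139776 = 35.642778
y = (4.142·4745.267528 − -210.633548·127.266) / 9507.139776 = 4.886999
|P − Q| = √((35.642778 − 41.503)² + (4.886999 − -21.807)²) = 27.329687

27.330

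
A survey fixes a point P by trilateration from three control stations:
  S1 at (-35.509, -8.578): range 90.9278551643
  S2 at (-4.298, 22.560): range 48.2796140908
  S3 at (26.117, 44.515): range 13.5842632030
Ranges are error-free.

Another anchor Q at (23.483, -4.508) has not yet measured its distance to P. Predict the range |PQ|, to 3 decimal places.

49.878

eq1: (x + 35.509)² + (y + 8.578)² = 90.9278551643²
eq2: (x + 4.298)² + (y − 22.560)² = 48.2796140908²
eq3: (x − 26.117)² + (y − 44.515)² = 13.5842632030²
eq2−eq1, eq2−eq3 (x²,y² cancel):
  -62.422·x − 62.276·y = -5129.908947
  60.830·x + 43.910·y = 4282.645440
det = -62.422·43.910 − -62.276·60.830 = 1047.299060
x = (-5129.908947·43.910 − -62.276·4282.645440) / 1047.299060 = 39.579646
y = (-62.422·4282.645440 − -5129.908947·60.830) / 1047.299060 = 42.701335
|P − Q| = √((39.579646 − 23.483)² + (42.701335 − -4.508)²) = 49.878084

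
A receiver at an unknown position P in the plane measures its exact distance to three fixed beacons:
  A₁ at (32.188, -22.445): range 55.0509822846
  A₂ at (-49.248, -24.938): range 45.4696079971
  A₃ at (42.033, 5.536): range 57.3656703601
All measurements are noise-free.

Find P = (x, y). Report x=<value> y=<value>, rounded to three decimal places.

eq1: (x − 32.188)² + (y + 22.445)² = 55.0509822846²
eq2: (x + 49.248)² + (y + 24.938)² = 45.4696079971²
eq3: (x − 42.033)² + (y − 5.536)² = 57.3656703601²
eq2−eq3, eq2−eq1 (x²,y² cancel):
  182.562·x + 60.948·y = -2473.183847
  162.872·x + 4.986·y = -2470.549378
det = 182.562·4.986 − 60.948·162.872 = -9016.468524
x = (-2473.183847·4.986 − 60.948·-2470.549378) / -9016.468524 = -15.332361
y = (182.562·-2470.549378 − -2473.183847·162.872) / -9016.468524 = 5.347552

x=-15.332 y=5.348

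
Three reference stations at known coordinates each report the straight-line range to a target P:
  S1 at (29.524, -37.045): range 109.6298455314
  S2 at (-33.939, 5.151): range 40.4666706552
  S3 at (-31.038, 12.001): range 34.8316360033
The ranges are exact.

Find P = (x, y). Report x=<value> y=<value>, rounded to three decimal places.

eq1: (x − 29.524)² + (y + 37.045)² = 109.6298455314²
eq2: (x + 33.939)² + (y − 5.151)² = 40.4666706552²
eq3: (x + 31.038)² + (y − 12.001)² = 34.8316360033²
eq2−eq3, eq2−eq1 (x²,y² cancel):
  5.802·x + 13.700·y = 353.301490
  126.926·x − 84.392·y = -9315.541518
det = 5.802·-84.392 − 13.700·126.926 = -2228.528584
x = (353.301490·-84.392 − 13.700·-9315.541518) / -2228.528584 = -43.888645
y = (5.802·-9315.541518 − 353.301490·126.926) / -2228.528584 = 44.375431

x=-43.889 y=44.375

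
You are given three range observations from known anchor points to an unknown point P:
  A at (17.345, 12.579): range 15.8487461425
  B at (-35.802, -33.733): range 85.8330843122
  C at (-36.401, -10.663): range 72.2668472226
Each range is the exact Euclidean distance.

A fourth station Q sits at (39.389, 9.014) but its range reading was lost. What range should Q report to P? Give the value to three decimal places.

eq1: (x − 17.345)² + (y − 12.579)² = 15.8487461425²
eq2: (x + 35.802)² + (y + 33.733)² = 85.8330843122²
eq3: (x + 36.401)² + (y + 10.663)² = 72.2668472226²
eq3−eq2, eq3−eq1 (x²,y² cancel):
  1.198·x − 46.140·y = -1163.855032
  107.492·x + 46.484·y = 3991.662349
det = 1.198·46.484 − -46.140·107.492 = 5015.368712
x = (-1163.855032·46.484 − -46.140·3991.662349) / 5015.368712 = 25.935215
y = (1.198·3991.662349 − -1163.855032·107.492) / 5015.368712 = 25.897820
|P − Q| = √((25.935215 − 39.389)² + (25.897820 − 9.014)²) = 21.588602

21.589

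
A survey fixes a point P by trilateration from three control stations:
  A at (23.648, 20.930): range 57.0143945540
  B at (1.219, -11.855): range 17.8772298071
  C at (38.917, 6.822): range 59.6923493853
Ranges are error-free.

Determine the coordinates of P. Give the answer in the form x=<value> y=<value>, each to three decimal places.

x=-12.881 y=-22.845

eq1: (x − 23.648)² + (y − 20.930)² = 57.0143945540²
eq2: (x − 1.219)² + (y + 11.855)² = 17.8772298071²
eq3: (x − 38.917)² + (y − 6.822)² = 59.6923493853²
eq1−eq3, eq1−eq2 (x²,y² cancel):
  30.538·x − 28.216·y = 251.244380
  -44.858·x − 65.570·y = 2075.780023
det = 30.538·-65.570 − -28.216·-44.858 = -3268.089988
x = (251.244380·-65.570 − -28.216·2075.780023) / -3268.089988 = -12.880953
y = (30.538·2075.780023 − 251.244380·-44.858) / -3268.089988 = -22.845298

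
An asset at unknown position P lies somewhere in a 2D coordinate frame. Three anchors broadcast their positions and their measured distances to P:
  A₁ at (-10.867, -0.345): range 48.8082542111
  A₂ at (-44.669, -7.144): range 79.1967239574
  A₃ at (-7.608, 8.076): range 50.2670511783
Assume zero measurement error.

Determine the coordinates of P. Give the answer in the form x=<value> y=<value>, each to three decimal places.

x=33.276 y=-21.169

eq1: (x + 10.867)² + (y + 0.345)² = 48.8082542111²
eq2: (x + 44.669)² + (y + 7.144)² = 79.1967239574²
eq3: (x + 7.608)² + (y − 8.076)² = 50.2670511783²
eq2−eq3, eq2−eq1 (x²,y² cancel):
  74.122·x + 30.440·y = 1822.091794
  67.604·x + 13.598·y = 1961.729823
det = 74.122·13.598 − 30.440·67.604 = -1049.954804
x = (1822.091794·13.598 − 30.440·1961.729823) / -1049.954804 = 33.275958
y = (74.122·1961.729823 − 1822.091794·67.604) / -1049.954804 = -21.169144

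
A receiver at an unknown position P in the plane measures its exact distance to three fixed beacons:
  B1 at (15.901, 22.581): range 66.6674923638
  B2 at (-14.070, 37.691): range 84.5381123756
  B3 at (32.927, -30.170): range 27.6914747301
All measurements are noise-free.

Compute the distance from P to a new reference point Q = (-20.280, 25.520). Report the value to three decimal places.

75.071

eq1: (x − 15.901)² + (y − 22.581)² = 66.6674923638²
eq2: (x + 14.070)² + (y − 37.691)² = 84.5381123756²
eq3: (x − 32.927)² + (y + 30.170)² = 27.6914747301²
eq3−eq1, eq3−eq2 (x²,y² cancel):
  -34.052·x + 105.502·y = -4909.409632
  -93.994·x + 135.722·y = -6755.714519
det = -34.052·135.722 − 105.502·-93.994 = 5294.949444
x = (-4909.409632·135.722 − 105.502·-6755.714519) / 5294.949444 = 8.768072
y = (-34.052·-6755.714519 − -4909.409632·-93.994) / 5294.949444 = -43.703809
|P − Q| = √((8.768072 − -20.280)² + (-43.703809 − 25.520)²) = 75.071474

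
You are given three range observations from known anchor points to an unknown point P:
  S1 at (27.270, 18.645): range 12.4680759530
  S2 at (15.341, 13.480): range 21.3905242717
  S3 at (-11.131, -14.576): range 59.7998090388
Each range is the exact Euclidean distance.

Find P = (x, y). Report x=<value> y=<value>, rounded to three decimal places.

eq1: (x − 27.270)² + (y − 18.645)² = 12.4680759530²
eq2: (x − 15.341)² + (y − 13.480)² = 21.3905242717²
eq3: (x + 11.131)² + (y + 14.576)² = 59.7998090388²
eq3−eq1, eq3−eq2 (x²,y² cancel):
  76.802·x + 66.442·y = 4175.494231
  52.944·x + 56.112·y = 3199.160376
det = 76.802·56.112 − 66.442·52.944 = 791.808576
x = (4175.494231·56.112 − 66.442·3199.160376) / 791.808576 = 27.451987
y = (76.802·3199.160376 − 4175.494231·52.944) / 791.808576 = 31.111748

x=27.452 y=31.112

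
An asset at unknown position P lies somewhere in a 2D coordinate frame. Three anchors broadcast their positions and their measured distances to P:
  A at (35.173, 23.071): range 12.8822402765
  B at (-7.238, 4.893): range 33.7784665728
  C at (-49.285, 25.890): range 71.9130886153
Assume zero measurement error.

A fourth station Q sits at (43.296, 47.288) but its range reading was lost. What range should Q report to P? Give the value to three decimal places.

33.555

eq1: (x − 35.173)² + (y − 23.071)² = 12.8822402765²
eq2: (x + 7.238)² + (y − 4.893)² = 33.7784665728²
eq3: (x + 49.285)² + (y − 25.890)² = 71.9130886153²
eq1−eq2, eq1−eq3 (x²,y² cancel):
  -84.822·x − 36.356·y = -2668.113566
  -168.916·x + 5.638·y = -3675.647845
det = -84.822·5.638 − -36.356·-168.916 = -6619.336532
x = (-2668.113566·5.638 − -36.356·-3675.647845) / -6619.336532 = 22.460662
y = (-84.822·-3675.647845 − -2668.113566·-168.916) / -6619.336532 = 20.985679
|P − Q| = √((22.460662 − 43.296)² + (20.985679 − 47.288)²) = 33.554783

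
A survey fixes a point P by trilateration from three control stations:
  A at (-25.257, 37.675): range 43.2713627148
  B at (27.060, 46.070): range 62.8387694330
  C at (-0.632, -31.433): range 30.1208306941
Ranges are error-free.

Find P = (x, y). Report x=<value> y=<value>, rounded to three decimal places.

x=-11.676 y=-3.410

eq1: (x + 25.257)² + (y − 37.675)² = 43.2713627148²
eq2: (x − 27.060)² + (y − 46.070)² = 62.8387694330²
eq3: (x + 0.632)² + (y + 31.433)² = 30.1208306941²
eq1−eq2, eq1−eq3 (x²,y² cancel):
  104.634·x + 16.790·y = -1278.933287
  49.250·x − 138.216·y = -103.742372
det = 104.634·-138.216 − 16.790·49.250 = -15289.000444
x = (-1278.933287·-138.216 − 16.790·-103.742372) / -15289.000444 = -11.675772
y = (104.634·-103.742372 − -1278.933287·49.250) / -15289.000444 = -3.409803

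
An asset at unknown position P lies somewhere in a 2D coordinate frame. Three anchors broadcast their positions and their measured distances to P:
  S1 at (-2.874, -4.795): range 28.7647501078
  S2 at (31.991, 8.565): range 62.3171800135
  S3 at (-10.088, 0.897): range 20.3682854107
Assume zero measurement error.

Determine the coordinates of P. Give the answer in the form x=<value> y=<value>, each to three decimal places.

eq1: (x + 2.874)² + (y + 4.795)² = 28.7647501078²
eq2: (x − 31.991)² + (y − 8.565)² = 62.3171800135²
eq3: (x + 10.088)² + (y − 0.897)² = 20.3682854107²
eq3−eq2, eq3−eq1 (x²,y² cancel):
  84.158·x + 15.336·y = -2474.352921
  14.428·x − 11.384·y = -483.864250
det = 84.158·-11.384 − 15.336·14.428 = -1179.322480
x = (-2474.352921·-11.384 − 15.336·-483.864250) / -1179.322480 = -30.177137
y = (84.158·-483.864250 − -2474.352921·14.428) / -1179.322480 = 4.257600

x=-30.177 y=4.258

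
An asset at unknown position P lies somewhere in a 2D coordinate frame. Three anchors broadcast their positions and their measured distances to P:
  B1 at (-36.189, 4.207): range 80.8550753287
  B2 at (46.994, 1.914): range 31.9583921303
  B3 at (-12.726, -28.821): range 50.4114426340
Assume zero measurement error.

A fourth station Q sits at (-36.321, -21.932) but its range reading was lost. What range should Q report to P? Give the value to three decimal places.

eq1: (x + 36.189)² + (y − 4.207)² = 80.8550753287²
eq2: (x − 46.994)² + (y − 1.914)² = 31.9583921303²
eq3: (x + 12.726)² + (y + 28.821)² = 50.4114426340²
eq1−eq3, eq1−eq2 (x²,y² cancel):
  46.926·x − 66.056·y = 3661.488205
  166.366·x − 4.586·y = 6400.961241
det = 46.926·-4.586 − -66.056·166.366 = 10774.269860
x = (3661.488205·-4.586 − -66.056·6400.961241) / 10774.269860 = 37.685181
y = (46.926·6400.961241 − 3661.488205·166.366) / 10774.269860 = -28.658614
|P − Q| = √((37.685181 − -36.321)² + (-28.658614 − -21.932)²) = 74.311252

74.311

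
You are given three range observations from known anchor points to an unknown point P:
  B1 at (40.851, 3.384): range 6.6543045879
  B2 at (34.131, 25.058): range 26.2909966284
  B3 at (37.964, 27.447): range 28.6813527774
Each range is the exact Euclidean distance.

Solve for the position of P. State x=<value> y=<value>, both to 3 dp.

eq1: (x − 40.851)² + (y − 3.384)² = 6.6543045879²
eq2: (x − 34.131)² + (y − 25.058)² = 26.2909966284²
eq3: (x − 37.964)² + (y − 27.447)² = 28.6813527774²
eq3−eq1, eq3−eq2 (x²,y² cancel):
  5.774·x − 48.126·y = 263.992780
  -7.666·x − 4.778·y = -270.371087
det = 5.774·-4.778 − -48.126·-7.666 = -396.522088
x = (263.992780·-4.778 − -48.126·-270.371087) / -396.522088 = 35.996069
y = (5.774·-270.371087 − 263.992780·-7.666) / -396.522088 = -1.166760

x=35.996 y=-1.167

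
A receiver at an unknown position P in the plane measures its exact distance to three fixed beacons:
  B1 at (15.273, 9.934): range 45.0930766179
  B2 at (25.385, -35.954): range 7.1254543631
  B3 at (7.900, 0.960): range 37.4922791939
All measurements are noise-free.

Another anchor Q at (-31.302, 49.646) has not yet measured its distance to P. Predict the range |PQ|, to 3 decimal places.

98.165

eq1: (x − 15.273)² + (y − 9.934)² = 45.0930766179²
eq2: (x − 25.385)² + (y + 35.954)² = 7.1254543631²
eq3: (x − 7.900)² + (y − 0.960)² = 37.4922791939²
eq3−eq1, eq3−eq2 (x²,y² cancel):
  14.746·x + 17.948·y = -359.097275
  34.970·x − 73.828·y = 3228.655640
det = 14.746·-73.828 − 17.948·34.970 = -1716.309248
x = (-359.097275·-73.828 − 17.948·3228.655640) / -1716.309248 = 18.316325
y = (14.746·3228.655640 − -359.097275·34.970) / -1716.309248 = -35.056263
|P − Q| = √((18.316325 − -31.302)² + (-35.056263 − 49.646)²) = 98.165429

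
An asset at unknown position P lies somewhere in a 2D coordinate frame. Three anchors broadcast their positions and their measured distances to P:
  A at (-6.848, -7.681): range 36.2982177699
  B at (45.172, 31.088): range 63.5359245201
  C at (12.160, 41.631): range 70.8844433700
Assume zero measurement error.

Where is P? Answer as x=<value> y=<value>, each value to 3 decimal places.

x=22.935 y=-28.430

eq1: (x + 6.848)² + (y + 7.681)² = 36.2982177699²
eq2: (x − 45.172)² + (y − 31.088)² = 63.5359245201²
eq3: (x − 12.160)² + (y − 41.631)² = 70.8844433700²
eq2−eq1, eq2−eq3 (x²,y² cancel):
  -104.040·x − 77.538·y = -181.827372
  -66.024·x + 21.086·y = -2113.758174
det = -104.040·21.086 − -77.538·-66.024 = -7313.156352
x = (-181.827372·21.086 − -77.538·-2113.758174) / -7313.156352 = 22.935458
y = (-104.040·-2113.758174 − -181.827372·-66.024) / -7313.156352 = -28.429644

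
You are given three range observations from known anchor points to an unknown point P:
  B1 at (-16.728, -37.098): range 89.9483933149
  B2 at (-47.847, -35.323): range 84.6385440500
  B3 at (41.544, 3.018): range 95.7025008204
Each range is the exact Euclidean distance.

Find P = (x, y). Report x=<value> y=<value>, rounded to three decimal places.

eq1: (x + 16.728)² + (y + 37.098)² = 89.9483933149²
eq2: (x + 47.847)² + (y + 35.323)² = 84.6385440500²
eq3: (x − 41.544)² + (y − 3.018)² = 95.7025008204²
eq1−eq3, eq1−eq2 (x²,y² cancel):
  116.544·x + 80.232·y = -989.330531
  -62.238·x + 3.550·y = 2807.992471
det = 116.544·3.550 − 80.232·-62.238 = 5407.210416
x = (-989.330531·3.550 − 80.232·2807.992471) / 5407.210416 = -42.314421
y = (116.544·2807.992471 − -989.330531·-62.238) / 5407.210416 = 49.134526

x=-42.314 y=49.135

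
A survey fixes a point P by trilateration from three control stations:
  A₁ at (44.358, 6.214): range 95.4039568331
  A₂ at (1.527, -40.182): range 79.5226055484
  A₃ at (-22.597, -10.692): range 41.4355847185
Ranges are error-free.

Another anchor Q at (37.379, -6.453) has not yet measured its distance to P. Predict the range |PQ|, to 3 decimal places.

eq1: (x − 44.358)² + (y − 6.214)² = 95.4039568331²
eq2: (x − 1.527)² + (y + 40.182)² = 79.5226055484²
eq3: (x + 22.597)² + (y + 10.692)² = 41.4355847185²
eq1−eq2, eq1−eq3 (x²,y² cancel):
  -85.662·x − 92.792·y = 2388.749079
  -133.910·x − 33.812·y = 6003.704611
det = -85.662·-33.812 − -92.792·-133.910 = -9529.373176
x = (2388.749079·-33.812 − -92.792·6003.704611) / -9529.373176 = -49.985174
y = (-85.662·6003.704611 − 2388.749079·-133.910) / -9529.373176 = 20.401337
|P − Q| = √((-49.985174 − 37.379)² + (20.401337 − -6.453)²) = 91.398328

91.398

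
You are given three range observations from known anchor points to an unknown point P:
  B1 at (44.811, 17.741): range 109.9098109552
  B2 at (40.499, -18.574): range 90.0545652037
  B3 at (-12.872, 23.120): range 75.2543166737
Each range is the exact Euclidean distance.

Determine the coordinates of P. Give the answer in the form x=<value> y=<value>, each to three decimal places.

eq1: (x − 44.811)² + (y − 17.741)² = 109.9098109552²
eq2: (x − 40.499)² + (y + 18.574)² = 90.0545652037²
eq3: (x + 12.872)² + (y − 23.120)² = 75.2543166737²
eq2−eq1, eq2−eq3 (x²,y² cancel):
  8.624·x + 72.630·y = -3632.735505
  -106.742·x + 83.388·y = 1161.672843
det = 8.624·83.388 − 72.630·-106.742 = 8471.809572
x = (-3632.735505·83.388 − 72.630·1161.672843) / 8471.809572 = -45.716189
y = (8.624·1161.672843 − -3632.735505·-106.742) / 8471.809572 = -44.588725

x=-45.716 y=-44.589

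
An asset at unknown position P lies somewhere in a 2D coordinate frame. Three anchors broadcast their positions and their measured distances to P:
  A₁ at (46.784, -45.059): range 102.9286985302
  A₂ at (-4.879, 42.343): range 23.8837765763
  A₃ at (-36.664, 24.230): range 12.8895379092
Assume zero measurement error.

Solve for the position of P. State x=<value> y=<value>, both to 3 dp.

x=-24.692 y=29.005

eq1: (x − 46.784)² + (y + 45.059)² = 102.9286985302²
eq2: (x + 4.879)² + (y − 42.343)² = 23.8837765763²
eq3: (x + 36.664)² + (y − 24.230)² = 12.8895379092²
eq1−eq3, eq1−eq2 (x²,y² cancel):
  -166.896·x + 138.578·y = 8140.462453
  -103.326·x + 174.804·y = 7621.560351
det = -166.896·174.804 − 138.578·-103.326 = -14855.377956
x = (8140.462453·174.804 − 138.578·7621.560351) / -14855.377956 = -24.691718
y = (-166.896·7621.560351 − 8140.462453·-103.326) / -14855.377956 = 29.005422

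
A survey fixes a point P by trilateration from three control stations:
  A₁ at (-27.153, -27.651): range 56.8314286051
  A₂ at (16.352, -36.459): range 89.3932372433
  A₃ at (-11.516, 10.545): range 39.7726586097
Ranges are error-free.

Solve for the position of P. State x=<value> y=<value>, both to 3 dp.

eq1: (x + 27.153)² + (y + 27.651)² = 56.8314286051²
eq2: (x − 16.352)² + (y + 36.459)² = 89.3932372433²
eq3: (x + 11.516)² + (y − 10.545)² = 39.7726586097²
eq2−eq3, eq2−eq1 (x²,y² cancel):
  -55.736·x + 94.008·y = 5056.455188
  -87.010·x + 17.616·y = 4666.556213
det = -55.736·17.616 − 94.008·-87.010 = 7197.790704
x = (5056.455188·17.616 − 94.008·4666.556213) / 7197.790704 = -48.573113
y = (-55.736·4666.556213 − 5056.455188·-87.010) / 7197.790704 = 24.989194

x=-48.573 y=24.989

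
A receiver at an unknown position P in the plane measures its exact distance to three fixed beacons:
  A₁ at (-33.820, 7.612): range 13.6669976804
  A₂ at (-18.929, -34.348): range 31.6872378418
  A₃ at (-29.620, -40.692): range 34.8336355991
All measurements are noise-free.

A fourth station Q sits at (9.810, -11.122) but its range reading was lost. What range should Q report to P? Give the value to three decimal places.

eq1: (x + 33.820)² + (y − 7.612)² = 13.6669976804²
eq2: (x + 18.929)² + (y + 34.348)² = 31.6872378418²
eq3: (x + 29.620)² + (y + 40.692)² = 34.8336355991²
eq2−eq3, eq2−eq1 (x²,y² cancel):
  -21.382·x − 12.688·y = 785.789992
  -29.782·x + 83.920·y = 480.937015
det = -21.382·83.920 − -12.688·-29.782 = -2172.251456
x = (785.789992·83.920 − -12.688·480.937015) / -2172.251456 = -33.166338
y = (-21.382·480.937015 − 785.789992·-29.782) / -2172.251456 = -6.039357
|P − Q| = √((-33.166338 − 9.810)² + (-6.039357 − -11.122)²) = 43.275846

43.276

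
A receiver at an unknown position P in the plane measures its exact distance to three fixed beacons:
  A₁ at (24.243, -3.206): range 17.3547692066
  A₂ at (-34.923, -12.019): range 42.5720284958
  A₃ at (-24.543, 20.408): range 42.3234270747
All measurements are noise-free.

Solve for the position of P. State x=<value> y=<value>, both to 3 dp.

x=7.394 y=-7.365

eq1: (x − 24.243)² + (y + 3.206)² = 17.3547692066²
eq2: (x + 34.923)² + (y + 12.019)² = 42.5720284958²
eq3: (x + 24.543)² + (y − 20.408)² = 42.3234270747²
eq1−eq3, eq1−eq2 (x²,y² cancel):
  -97.572·x + 47.228·y = -1069.240637
  -118.332·x − 17.626·y = -745.118791
det = -97.572·-17.626 − 47.228·-118.332 = 7308.387768
x = (-1069.240637·-17.626 − 47.228·-745.118791) / 7308.387768 = 7.393820
y = (-97.572·-745.118791 − -1069.240637·-118.332) / 7308.387768 = -7.364504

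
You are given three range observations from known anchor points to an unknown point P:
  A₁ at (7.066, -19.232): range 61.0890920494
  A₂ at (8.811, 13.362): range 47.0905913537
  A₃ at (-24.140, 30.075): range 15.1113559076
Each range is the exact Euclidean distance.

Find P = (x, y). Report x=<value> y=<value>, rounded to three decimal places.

eq1: (x − 7.066)² + (y + 19.232)² = 61.0890920494²
eq2: (x − 8.811)² + (y − 13.362)² = 47.0905913537²
eq3: (x + 24.140)² + (y − 30.075)² = 15.1113559076²
eq2−eq3, eq2−eq1 (x²,y² cancel):
  -65.902·x + 33.426·y = 3220.239177
  -3.490·x − 65.188·y = -1350.731958
det = -65.902·-65.188 − 33.426·-3.490 = 4412.676316
x = (3220.239177·-65.188 − 33.426·-1350.731958) / 4412.676316 = -37.340465
y = (-65.902·-1350.731958 − 3220.239177·-3.490) / 4412.676316 = 22.719675

x=-37.340 y=22.720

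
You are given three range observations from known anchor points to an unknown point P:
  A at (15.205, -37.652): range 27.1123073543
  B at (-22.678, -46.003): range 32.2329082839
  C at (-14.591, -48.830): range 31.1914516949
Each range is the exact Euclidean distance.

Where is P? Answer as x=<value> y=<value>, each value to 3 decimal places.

eq1: (x − 15.205)² + (y + 37.652)² = 27.1123073543²
eq2: (x + 22.678)² + (y + 46.003)² = 32.2329082839²
eq3: (x + 14.591)² + (y + 48.830)² = 31.1914516949²
eq3−eq1, eq3−eq2 (x²,y² cancel):
  59.592·x + 22.356·y = -710.571603
  -16.174·x + 5.654·y = -32.752206
det = 59.592·5.654 − 22.356·-16.174 = 698.519112
x = (-710.571603·5.654 − 22.356·-32.752206) / 698.519112 = -4.703327
y = (59.592·-32.752206 − -710.571603·-16.174) / 698.519112 = -19.247225

x=-4.703 y=-19.247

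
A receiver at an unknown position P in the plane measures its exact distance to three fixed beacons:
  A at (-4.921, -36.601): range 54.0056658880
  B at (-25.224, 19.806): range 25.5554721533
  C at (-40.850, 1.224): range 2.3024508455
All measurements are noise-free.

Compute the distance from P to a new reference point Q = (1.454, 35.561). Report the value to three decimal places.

eq1: (x + 4.921)² + (y + 36.601)² = 54.0056658880²
eq2: (x + 25.224)² + (y − 19.806)² = 25.5554721533²
eq3: (x + 40.850)² + (y − 1.224)² = 2.3024508455²
eq2−eq3, eq2−eq1 (x²,y² cancel):
  -31.252·x − 37.164·y = 1289.473741
  40.606·x − 112.814·y = -1928.208161
det = -31.252·-112.814 − -37.164·40.606 = 5034.744512
x = (1289.473741·-112.814 − -37.164·-1928.208161) / 5034.744512 = -43.126442
y = (-31.252·-1928.208161 − 1289.473741·40.606) / 5034.744512 = 1.569095
|P − Q| = √((-43.126442 − 1.454)² + (1.569095 − 35.561)²) = 56.061265

56.061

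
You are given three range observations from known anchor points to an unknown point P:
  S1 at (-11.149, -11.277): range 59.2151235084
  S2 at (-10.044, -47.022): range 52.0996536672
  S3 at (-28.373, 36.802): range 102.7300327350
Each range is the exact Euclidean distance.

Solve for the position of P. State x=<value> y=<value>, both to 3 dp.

x=41.374 y=-38.622

eq1: (x + 11.149)² + (y + 11.277)² = 59.2151235084²
eq2: (x + 10.044)² + (y + 47.022)² = 52.0996536672²
eq3: (x + 28.373)² + (y − 36.802)² = 102.7300327350²
eq3−eq2, eq3−eq1 (x²,y² cancel):
  36.658·x − 167.648·y = 7991.621801
  34.448·x − 96.158·y = 5139.085371
det = 36.658·-96.158 − -167.648·34.448 = 2250.178340
x = (7991.621801·-96.158 − -167.648·5139.085371) / 2250.178340 = 41.374061
y = (36.658·5139.085371 − 7991.621801·34.448) / 2250.178340 = -38.622182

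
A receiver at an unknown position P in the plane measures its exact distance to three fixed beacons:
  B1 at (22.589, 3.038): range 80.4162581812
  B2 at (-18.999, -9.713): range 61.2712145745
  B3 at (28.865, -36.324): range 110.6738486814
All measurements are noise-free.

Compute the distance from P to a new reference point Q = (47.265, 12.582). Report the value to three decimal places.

eq1: (x − 22.589)² + (y − 3.038)² = 80.4162581812²
eq2: (x + 18.999)² + (y + 9.713)² = 61.2712145745²
eq3: (x − 28.865)² + (y + 36.324)² = 110.6738486814²
eq2−eq3, eq2−eq1 (x²,y² cancel):
  95.728·x − 53.222·y = -6797.222216
  83.176·x + 25.502·y = -2648.424849
det = 95.728·25.502 − -53.222·83.176 = 6868.048528
x = (-6797.222216·25.502 − -53.222·-2648.424849) / 6868.048528 = -45.762232
y = (95.728·-2648.424849 − -6797.222216·83.176) / 6868.048528 = 45.404068
|P − Q| = √((-45.762232 − 47.265)² + (45.404068 − 12.582)²) = 98.647625

98.648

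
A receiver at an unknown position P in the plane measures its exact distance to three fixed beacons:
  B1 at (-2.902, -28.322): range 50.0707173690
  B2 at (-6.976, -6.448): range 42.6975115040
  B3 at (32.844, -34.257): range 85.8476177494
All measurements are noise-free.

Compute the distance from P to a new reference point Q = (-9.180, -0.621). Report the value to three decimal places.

eq1: (x + 2.902)² + (y + 28.322)² = 50.0707173690²
eq2: (x + 6.976)² + (y + 6.448)² = 42.6975115040²
eq3: (x − 32.844)² + (y + 34.257)² = 85.8476177494²
eq2−eq1, eq2−eq3 (x²,y² cancel):
  8.148·x − 43.748·y = 36.316759
  79.640·x − 55.618·y = -3384.706880
det = 8.148·-55.618 − -43.748·79.640 = 3030.915256
x = (36.316759·-55.618 − -43.748·-3384.706880) / 3030.915256 = -49.521022
y = (8.148·-3384.706880 − 36.316759·79.640) / 3030.915256 = -10.053352
|P − Q| = √((-49.521022 − -9.180)² + (-10.053352 − -0.621)²) = 41.429064

41.429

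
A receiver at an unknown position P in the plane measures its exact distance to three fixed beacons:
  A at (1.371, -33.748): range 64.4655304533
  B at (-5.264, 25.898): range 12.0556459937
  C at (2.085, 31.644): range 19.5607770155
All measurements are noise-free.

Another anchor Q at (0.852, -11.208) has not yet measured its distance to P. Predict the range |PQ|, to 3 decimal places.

43.141

eq1: (x − 1.371)² + (y + 33.748)² = 64.4655304533²
eq2: (x + 5.264)² + (y − 25.898)² = 12.0556459937²
eq3: (x − 2.085)² + (y − 31.644)² = 19.5607770155²
eq3−eq1, eq3−eq2 (x²,y² cancel):
  -1.428·x − 130.784·y = -3638.063435
  -14.698·x − 11.492·y = -69.988464
det = -1.428·-11.492 − -130.784·-14.698 = -1905.852656
x = (-3638.063435·-11.492 − -130.784·-69.988464) / -1905.852656 = -17.134196
y = (-1.428·-69.988464 − -3638.063435·-14.698) / -1905.852656 = 28.004428
|P − Q| = √((-17.134196 − 0.852)² + (28.004428 − -11.208)²) = 43.140674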